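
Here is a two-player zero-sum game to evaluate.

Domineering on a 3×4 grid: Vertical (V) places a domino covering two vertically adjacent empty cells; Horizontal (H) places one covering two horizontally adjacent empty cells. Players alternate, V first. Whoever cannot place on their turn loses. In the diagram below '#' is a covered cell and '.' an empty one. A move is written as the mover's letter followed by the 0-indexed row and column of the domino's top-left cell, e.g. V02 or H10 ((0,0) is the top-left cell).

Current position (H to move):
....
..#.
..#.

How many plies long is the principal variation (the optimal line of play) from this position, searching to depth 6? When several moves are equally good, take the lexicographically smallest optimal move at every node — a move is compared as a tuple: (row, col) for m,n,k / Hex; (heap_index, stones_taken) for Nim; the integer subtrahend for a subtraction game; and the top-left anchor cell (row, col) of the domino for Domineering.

PV length from [..../..#./..#.]: 3 plies

ply 1, H at ..../..#./..#. | H00=-1→##../..#./..#.; H01=-1→.##./..#./..#.; H02=-1→..##/..#./..#.; H10=+1→..../###./..#.*; H20=-1→..../..#./###.
ply 2, V at ..../###./..#. | V03=-1→...#/####/..#.*; V13=-1→..../####/..##
ply 3, H at ...#/####/..#. | H00=+1→##.#/####/..#.*; H01=+1→.###/####/..#.; H20=+1→...#/####/###.
ply 4: ##.#/####/..#. is terminal -1 (V); from ..../..#./..#. depth 6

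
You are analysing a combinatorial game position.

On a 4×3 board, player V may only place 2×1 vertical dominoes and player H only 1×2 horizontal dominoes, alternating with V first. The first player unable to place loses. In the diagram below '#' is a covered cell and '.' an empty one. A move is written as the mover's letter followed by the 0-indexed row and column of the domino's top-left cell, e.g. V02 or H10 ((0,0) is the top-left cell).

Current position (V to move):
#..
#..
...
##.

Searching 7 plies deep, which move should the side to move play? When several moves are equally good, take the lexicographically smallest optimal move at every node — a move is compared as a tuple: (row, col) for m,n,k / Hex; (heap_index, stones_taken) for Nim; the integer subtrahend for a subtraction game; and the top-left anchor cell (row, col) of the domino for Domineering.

[#../#../.../##.] V move#1: V01:+1/##./##./.../##.*, V02:+1/#.#/#.#/.../##., V11:+1/#../##./.#./##., V12:+1/#../#.#/..#/##., V22:-1/#../#../..#/###
[##./##./.../##.] H move#2: H20:-1/##./##./##./##.*, H21:-1/##./##./.##/##.
[##./##./##./##.] V move#3: V02:+1/###/###/##./##.*, V12:+1/##./###/###/##., V22:+1/##./##./###/###
[###/###/##./##.] end (terminal -1, H#4); searched #../#../.../##. to 7

V's best at [#../#../.../##.]: V01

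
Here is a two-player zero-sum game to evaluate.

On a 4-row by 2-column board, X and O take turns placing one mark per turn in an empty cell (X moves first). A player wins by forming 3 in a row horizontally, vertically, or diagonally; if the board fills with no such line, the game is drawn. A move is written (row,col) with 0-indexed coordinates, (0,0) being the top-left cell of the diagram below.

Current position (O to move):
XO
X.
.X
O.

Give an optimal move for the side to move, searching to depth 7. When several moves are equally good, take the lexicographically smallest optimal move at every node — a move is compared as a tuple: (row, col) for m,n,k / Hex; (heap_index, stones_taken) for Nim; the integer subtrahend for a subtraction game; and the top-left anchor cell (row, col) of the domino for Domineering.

O's best at [XO/X./.X/O.]: (2,0)

p1 O@[XO/X./.X/O.]: (1,1)[XO/XO/.X/O.]-1 (2,0)[XO/X./OX/O.]+0* (3,1)[XO/X./.X/OO]-1
p2 X@[XO/X./OX/O.]: (1,1)[XO/XX/OX/O.]+0* (3,1)[XO/X./OX/OX]+0
p3 O@[XO/XX/OX/O.]: (3,1)[XO/XX/OX/OO]+0*
p4 X@[XO/XX/OX/OO] terminal +0; root [XO/X./.X/O.] d7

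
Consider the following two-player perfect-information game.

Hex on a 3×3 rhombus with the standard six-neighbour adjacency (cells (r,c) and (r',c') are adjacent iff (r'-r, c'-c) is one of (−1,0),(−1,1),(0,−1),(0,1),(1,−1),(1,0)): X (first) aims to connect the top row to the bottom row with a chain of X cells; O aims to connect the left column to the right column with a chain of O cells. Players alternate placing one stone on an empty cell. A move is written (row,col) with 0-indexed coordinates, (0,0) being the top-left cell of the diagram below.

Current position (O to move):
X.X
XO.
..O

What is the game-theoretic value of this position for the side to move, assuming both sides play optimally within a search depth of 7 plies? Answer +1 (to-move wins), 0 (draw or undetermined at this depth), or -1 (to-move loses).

ply 1, O at X.X/XO./..O | (0,1)=-1→XOX/XO./..O; (1,2)=-1→X.X/XOO/..O; (2,0)=+1→X.X/XO./O.O*; (2,1)=-1→X.X/XO./.OO
ply 2, X at X.X/XO./O.O | (0,1)=-1→XXX/XO./O.O*; (1,2)=-1→X.X/XOX/O.O; (2,1)=-1→X.X/XO./OXO
ply 3, O at XXX/XO./O.O | (1,2)=+1→XXX/XOO/O.O*; (2,1)=+1→XXX/XO./OOO
ply 4: XXX/XOO/O.O is terminal -1 (X); from X.X/XO./..O depth 7

value(X.X/XO./..O, O) = +1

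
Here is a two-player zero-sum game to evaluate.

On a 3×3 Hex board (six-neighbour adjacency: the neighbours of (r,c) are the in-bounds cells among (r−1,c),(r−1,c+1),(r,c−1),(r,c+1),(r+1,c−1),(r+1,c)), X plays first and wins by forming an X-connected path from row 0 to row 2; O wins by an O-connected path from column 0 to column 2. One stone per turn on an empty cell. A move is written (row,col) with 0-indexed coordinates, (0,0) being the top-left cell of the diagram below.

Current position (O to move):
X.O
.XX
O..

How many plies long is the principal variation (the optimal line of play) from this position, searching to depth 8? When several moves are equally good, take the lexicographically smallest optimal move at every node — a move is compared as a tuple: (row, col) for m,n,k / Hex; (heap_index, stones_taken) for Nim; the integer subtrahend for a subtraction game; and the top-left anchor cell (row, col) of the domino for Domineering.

[X.O/.XX/O..] O move#1: (0,1):-1/XOO/.XX/O..*, (1,0):-1/X.O/OXX/O.., (2,1):-1/X.O/.XX/OO., (2,2):-1/X.O/.XX/O.O
[XOO/.XX/O..] X move#2: (1,0):+1/XOO/XXX/O..*, (2,1):-1/XOO/.XX/OX., (2,2):-1/XOO/.XX/O.X
[XOO/XXX/O..] O move#3: (2,1):-1/XOO/XXX/OO.*, (2,2):-1/XOO/XXX/O.O
[XOO/XXX/OO.] X move#4: (2,2):+1/XOO/XXX/OOX*
[XOO/XXX/OOX] end (terminal -1, O#5); searched X.O/.XX/O.. to 8

PV length from [X.O/.XX/O..]: 4 plies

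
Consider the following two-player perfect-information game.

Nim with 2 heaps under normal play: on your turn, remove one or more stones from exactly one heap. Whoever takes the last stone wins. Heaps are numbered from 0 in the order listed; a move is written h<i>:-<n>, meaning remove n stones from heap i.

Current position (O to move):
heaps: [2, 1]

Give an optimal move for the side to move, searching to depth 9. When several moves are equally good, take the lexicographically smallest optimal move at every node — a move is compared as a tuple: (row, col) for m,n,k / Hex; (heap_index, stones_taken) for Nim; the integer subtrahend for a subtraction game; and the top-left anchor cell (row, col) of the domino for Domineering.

[(2,1)] O move#1: h0:-1:+1/(1,1)*, h0:-2:-1/(0,1), h1:-1:-1/(2,0)
[(1,1)] X move#2: h0:-1:-1/(0,1)*, h1:-1:-1/(1,0)
[(0,1)] O move#3: h1:-1:+1/(0,0)*
[(0,0)] end (terminal -1, X#4); searched (2,1) to 9

O's best at [(2,1)]: h0:-1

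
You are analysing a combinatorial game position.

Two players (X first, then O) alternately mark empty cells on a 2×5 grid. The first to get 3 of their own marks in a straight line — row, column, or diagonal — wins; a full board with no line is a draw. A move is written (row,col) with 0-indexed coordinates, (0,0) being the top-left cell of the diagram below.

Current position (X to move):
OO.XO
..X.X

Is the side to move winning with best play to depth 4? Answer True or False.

[OO.XO/..X.X] X move#1: (0,2):+0/OOXXO/..X.X, (1,0):-1/OO.XO/X.X.X, (1,1):-1/OO.XO/.XX.X, (1,3):+1/OO.XO/..XXX*
[OO.XO/..XXX] end (terminal -1, O#2); searched OO.XO/..X.X to 4

X winning at [OO.XO/..X.X]: True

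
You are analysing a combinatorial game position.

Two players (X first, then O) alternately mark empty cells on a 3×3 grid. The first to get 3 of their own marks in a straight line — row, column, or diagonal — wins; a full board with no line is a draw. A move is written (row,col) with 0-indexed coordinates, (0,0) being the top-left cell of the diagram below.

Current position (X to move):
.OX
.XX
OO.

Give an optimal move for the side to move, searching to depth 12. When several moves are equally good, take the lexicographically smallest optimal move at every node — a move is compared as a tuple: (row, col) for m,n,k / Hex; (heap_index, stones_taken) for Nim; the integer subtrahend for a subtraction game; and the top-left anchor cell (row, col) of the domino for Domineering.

p1 X@[.OX/.XX/OO.]: (0,0)[XOX/.XX/OO.]-1 (1,0)[.OX/XXX/OO.]+1* (2,2)[.OX/.XX/OOX]+1
p2 O@[.OX/XXX/OO.] terminal -1; root [.OX/.XX/OO.] d12

X's best at [.OX/.XX/OO.]: (1,0)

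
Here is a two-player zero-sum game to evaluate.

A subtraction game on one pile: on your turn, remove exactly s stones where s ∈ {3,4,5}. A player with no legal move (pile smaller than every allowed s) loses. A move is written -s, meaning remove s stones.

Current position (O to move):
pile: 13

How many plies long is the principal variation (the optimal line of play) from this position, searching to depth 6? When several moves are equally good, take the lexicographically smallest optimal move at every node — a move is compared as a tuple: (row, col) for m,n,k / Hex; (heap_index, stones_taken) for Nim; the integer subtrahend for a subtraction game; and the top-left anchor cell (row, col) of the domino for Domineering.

PV length from [13]: 3 plies

p1 O@[13]: -3[10]+1* -4[9]+1 -5[8]+1
p2 X@[10]: -3[7]-1* -4[6]-1 -5[5]-1
p3 O@[7]: -3[4]-1 -4[3]-1 -5[2]+1*
p4 X@[2] terminal -1; root [13] d6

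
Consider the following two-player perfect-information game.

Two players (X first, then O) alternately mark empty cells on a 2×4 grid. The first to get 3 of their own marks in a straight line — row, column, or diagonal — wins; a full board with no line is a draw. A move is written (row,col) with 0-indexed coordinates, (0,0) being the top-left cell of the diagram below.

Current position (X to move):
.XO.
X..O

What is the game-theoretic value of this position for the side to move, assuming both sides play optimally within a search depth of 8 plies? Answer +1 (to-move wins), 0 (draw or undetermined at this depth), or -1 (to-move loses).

value(.XO./X..O, X) = 0

p1 X@[.XO./X..O]: (0,0)[XXO./X..O]+0* (0,3)[.XOX/X..O]+0 (1,1)[.XO./XX.O]+0 (1,2)[.XO./X.XO]+0
p2 O@[XXO./X..O]: (0,3)[XXOO/X..O]+0* (1,1)[XXO./XO.O]+0 (1,2)[XXO./X.OO]+0
p3 X@[XXOO/X..O]: (1,1)[XXOO/XX.O]+0* (1,2)[XXOO/X.XO]+0
p4 O@[XXOO/XX.O]: (1,2)[XXOO/XXOO]+0*
p5 X@[XXOO/XXOO] terminal +0; root [.XO./X..O] d8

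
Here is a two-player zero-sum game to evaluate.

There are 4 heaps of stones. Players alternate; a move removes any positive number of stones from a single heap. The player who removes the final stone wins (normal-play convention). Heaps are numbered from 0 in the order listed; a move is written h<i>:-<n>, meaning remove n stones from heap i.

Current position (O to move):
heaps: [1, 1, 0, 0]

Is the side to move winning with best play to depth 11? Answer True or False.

O winning at [(1,1,0,0)]: False

ply 1, O at (1,1,0,0) | h0:-1=-1→(0,1,0,0)*; h1:-1=-1→(1,0,0,0)
ply 2, X at (0,1,0,0) | h1:-1=+1→(0,0,0,0)*
ply 3: (0,0,0,0) is terminal -1 (O); from (1,1,0,0) depth 11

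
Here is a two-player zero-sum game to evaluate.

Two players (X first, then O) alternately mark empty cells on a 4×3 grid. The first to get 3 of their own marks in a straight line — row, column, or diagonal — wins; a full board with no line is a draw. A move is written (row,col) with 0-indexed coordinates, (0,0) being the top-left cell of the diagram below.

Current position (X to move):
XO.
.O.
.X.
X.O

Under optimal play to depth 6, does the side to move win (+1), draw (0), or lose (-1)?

value(XO./.O./.X./X.O, X) = +1

p1 X@[XO./.O./.X./X.O]: (0,2)[XOX/.O./.X./X.O]-1 (1,0)[XO./XO./.X./X.O]+1* (1,2)[XO./.OX/.X./X.O]+1 (2,0)[XO./.O./XX./X.O]+1 (2,2)[XO./.O./.XX/X.O]+1 (3,1)[XO./.O./.X./XXO]-1
p2 O@[XO./XO./.X./X.O]: (0,2)[XOO/XO./.X./X.O]-1* (1,2)[XO./XOO/.X./X.O]-1 (2,0)[XO./XO./OX./X.O]-1 (2,2)[XO./XO./.XO/X.O]-1 (3,1)[XO./XO./.X./XOO]-1
p3 X@[XOO/XO./.X./X.O]: (1,2)[XOO/XOX/.X./X.O]+1* (2,0)[XOO/XO./XX./X.O]+1 (2,2)[XOO/XO./.XX/X.O]-1 (3,1)[XOO/XO./.X./XXO]-1
p4 O@[XOO/XOX/.X./X.O] terminal -1; root [XO./.O./.X./X.O] d6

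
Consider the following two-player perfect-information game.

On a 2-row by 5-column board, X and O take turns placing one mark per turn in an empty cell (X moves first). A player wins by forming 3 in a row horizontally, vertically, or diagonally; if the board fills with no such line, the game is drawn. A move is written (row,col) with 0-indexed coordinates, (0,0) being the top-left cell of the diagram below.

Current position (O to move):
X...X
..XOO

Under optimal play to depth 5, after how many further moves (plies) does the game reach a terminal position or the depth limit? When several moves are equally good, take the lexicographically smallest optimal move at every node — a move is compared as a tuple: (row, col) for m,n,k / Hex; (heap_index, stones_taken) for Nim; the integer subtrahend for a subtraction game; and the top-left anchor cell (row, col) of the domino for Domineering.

[X...X/..XOO] O move#1: (0,1):+0/XO..X/..XOO*, (0,2):+0/X.O.X/..XOO, (0,3):+0/X..OX/..XOO, (1,0):-1/X...X/O.XOO, (1,1):-1/X...X/.OXOO
[XO..X/..XOO] X move#2: (0,2):+0/XOX.X/..XOO*, (0,3):+0/XO.XX/..XOO, (1,0):+0/XO..X/X.XOO, (1,1):+0/XO..X/.XXOO
[XOX.X/..XOO] O move#3: (0,3):+0/XOXOX/..XOO*, (1,0):-1/XOX.X/O.XOO, (1,1):-1/XOX.X/.OXOO
[XOXOX/..XOO] X move#4: (1,0):+0/XOXOX/X.XOO*, (1,1):+0/XOXOX/.XXOO
[XOXOX/X.XOO] O move#5: (1,1):+0/XOXOX/XOXOO*
[XOXOX/XOXOO] end (terminal +0, X#6); searched X...X/..XOO to 5

PV length from [X...X/..XOO]: 5 plies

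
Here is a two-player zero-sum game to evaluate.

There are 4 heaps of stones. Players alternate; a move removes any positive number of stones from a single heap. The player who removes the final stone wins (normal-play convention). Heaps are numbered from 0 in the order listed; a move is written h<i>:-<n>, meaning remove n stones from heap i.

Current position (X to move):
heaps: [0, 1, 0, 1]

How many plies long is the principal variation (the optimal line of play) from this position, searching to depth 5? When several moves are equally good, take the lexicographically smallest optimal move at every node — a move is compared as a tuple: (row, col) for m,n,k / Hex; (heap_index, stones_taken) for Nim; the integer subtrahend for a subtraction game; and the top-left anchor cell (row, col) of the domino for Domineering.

[(0,1,0,1)] X move#1: h1:-1:-1/(0,0,0,1)*, h3:-1:-1/(0,1,0,0)
[(0,0,0,1)] O move#2: h3:-1:+1/(0,0,0,0)*
[(0,0,0,0)] end (terminal -1, X#3); searched (0,1,0,1) to 5

PV length from [(0,1,0,1)]: 2 plies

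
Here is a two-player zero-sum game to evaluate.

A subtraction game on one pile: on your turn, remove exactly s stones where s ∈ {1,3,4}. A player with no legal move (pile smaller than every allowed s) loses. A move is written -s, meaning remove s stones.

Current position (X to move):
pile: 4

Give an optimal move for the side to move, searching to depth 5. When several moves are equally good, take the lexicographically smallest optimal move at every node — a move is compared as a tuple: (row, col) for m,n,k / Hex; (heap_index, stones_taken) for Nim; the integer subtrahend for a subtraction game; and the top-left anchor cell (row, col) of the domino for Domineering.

p1 X@[4]: -1[3]-1 -3[1]-1 -4[0]+1*
p2 O@[0] terminal -1; root [4] d5

X's best at [4]: -4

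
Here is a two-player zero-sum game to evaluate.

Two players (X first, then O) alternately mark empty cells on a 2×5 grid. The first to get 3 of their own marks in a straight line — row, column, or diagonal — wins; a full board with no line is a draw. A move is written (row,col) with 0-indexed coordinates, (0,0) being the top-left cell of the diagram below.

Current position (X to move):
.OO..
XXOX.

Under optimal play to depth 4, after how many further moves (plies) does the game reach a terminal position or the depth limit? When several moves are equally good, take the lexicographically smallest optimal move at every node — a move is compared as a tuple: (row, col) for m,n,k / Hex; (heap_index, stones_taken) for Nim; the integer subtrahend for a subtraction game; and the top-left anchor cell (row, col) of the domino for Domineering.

PV length from [.OO../XXOX.]: 2 plies

[.OO../XXOX.] X move#1: (0,0):-1/XOO../XXOX.*, (0,3):-1/.OOX./XXOX., (0,4):-1/.OO.X/XXOX., (1,4):-1/.OO../XXOXX
[XOO../XXOX.] O move#2: (0,3):+1/XOOO./XXOX.*, (0,4):+0/XOO.O/XXOX., (1,4):+0/XOO../XXOXO
[XOOO./XXOX.] end (terminal -1, X#3); searched .OO../XXOX. to 4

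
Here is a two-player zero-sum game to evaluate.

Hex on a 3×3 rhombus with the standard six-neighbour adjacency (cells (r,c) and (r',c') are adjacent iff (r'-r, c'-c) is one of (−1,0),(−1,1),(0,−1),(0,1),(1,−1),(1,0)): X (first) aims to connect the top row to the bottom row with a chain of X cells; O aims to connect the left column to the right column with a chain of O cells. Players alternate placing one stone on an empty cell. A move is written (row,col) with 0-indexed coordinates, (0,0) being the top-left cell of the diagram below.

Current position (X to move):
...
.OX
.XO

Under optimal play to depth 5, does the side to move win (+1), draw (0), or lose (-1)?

value(.../.OX/.XO, X) = +1

p1 X@[.../.OX/.XO]: (0,0)[X../.OX/.XO]-1 (0,1)[.X./.OX/.XO]-1 (0,2)[..X/.OX/.XO]+1* (1,0)[.../XOX/.XO]+1 (2,0)[.../.OX/XXO]+1
p2 O@[..X/.OX/.XO] terminal -1; root [.../.OX/.XO] d5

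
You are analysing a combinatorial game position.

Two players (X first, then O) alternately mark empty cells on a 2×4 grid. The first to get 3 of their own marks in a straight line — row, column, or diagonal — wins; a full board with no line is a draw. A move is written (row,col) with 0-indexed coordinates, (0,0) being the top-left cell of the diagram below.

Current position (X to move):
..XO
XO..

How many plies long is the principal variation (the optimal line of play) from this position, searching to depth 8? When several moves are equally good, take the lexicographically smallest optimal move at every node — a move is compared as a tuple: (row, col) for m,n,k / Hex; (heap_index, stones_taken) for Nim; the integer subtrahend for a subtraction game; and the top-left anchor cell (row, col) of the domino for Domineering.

PV length from [..XO/XO..]: 4 plies

ply 1, X at ..XO/XO.. | (0,0)=+0→X.XO/XO..*; (0,1)=+0→.XXO/XO..; (1,2)=+0→..XO/XOX.; (1,3)=+0→..XO/XO.X
ply 2, O at X.XO/XO.. | (0,1)=+0→XOXO/XO..*; (1,2)=-1→X.XO/XOO.; (1,3)=-1→X.XO/XO.O
ply 3, X at XOXO/XO.. | (1,2)=+0→XOXO/XOX.*; (1,3)=+0→XOXO/XO.X
ply 4, O at XOXO/XOX. | (1,3)=+0→XOXO/XOXO*
ply 5: XOXO/XOXO is terminal +0 (X); from ..XO/XO.. depth 8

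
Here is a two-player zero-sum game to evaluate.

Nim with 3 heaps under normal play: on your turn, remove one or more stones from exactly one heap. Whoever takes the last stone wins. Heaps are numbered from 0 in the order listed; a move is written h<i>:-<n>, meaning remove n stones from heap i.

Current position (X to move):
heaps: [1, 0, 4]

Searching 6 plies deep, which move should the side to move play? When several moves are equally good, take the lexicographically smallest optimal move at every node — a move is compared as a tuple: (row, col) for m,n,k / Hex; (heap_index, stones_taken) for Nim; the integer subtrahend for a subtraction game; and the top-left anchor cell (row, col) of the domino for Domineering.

ply 1, X at (1,0,4) | h0:-1=-1→(0,0,4); h2:-1=-1→(1,0,3); h2:-2=-1→(1,0,2); h2:-3=+1→(1,0,1)*; h2:-4=-1→(1,0,0)
ply 2, O at (1,0,1) | h0:-1=-1→(0,0,1)*; h2:-1=-1→(1,0,0)
ply 3, X at (0,0,1) | h2:-1=+1→(0,0,0)*
ply 4: (0,0,0) is terminal -1 (O); from (1,0,4) depth 6

X's best at [(1,0,4)]: h2:-3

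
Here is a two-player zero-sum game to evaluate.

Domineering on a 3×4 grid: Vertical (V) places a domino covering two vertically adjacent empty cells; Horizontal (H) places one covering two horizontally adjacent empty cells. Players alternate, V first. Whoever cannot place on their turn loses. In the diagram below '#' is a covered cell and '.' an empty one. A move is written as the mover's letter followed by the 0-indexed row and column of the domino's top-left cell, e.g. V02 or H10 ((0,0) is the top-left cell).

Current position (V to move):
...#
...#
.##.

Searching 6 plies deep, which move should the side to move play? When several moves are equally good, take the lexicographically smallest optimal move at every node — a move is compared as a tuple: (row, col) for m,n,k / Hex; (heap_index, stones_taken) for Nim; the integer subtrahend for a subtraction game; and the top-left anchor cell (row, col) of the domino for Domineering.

ply 1, V at ...#/...#/.##. | V00=-1→#..#/#..#/.##.; V01=+1→.#.#/.#.#/.##.*; V02=-1→..##/..##/.##.; V10=-1→...#/#..#/###.
ply 2: .#.#/.#.#/.##. is terminal -1 (H); from ...#/...#/.##. depth 6

V's best at [...#/...#/.##.]: V01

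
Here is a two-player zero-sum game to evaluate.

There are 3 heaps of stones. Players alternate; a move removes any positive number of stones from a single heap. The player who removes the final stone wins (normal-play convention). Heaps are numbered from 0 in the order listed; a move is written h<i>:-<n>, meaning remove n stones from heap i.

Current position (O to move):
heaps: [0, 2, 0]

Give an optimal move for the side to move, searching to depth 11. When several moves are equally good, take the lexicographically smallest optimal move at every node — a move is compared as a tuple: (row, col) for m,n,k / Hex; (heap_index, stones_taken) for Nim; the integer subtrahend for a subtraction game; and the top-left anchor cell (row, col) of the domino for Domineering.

p1 O@[(0,2,0)]: h1:-1[(0,1,0)]-1 h1:-2[(0,0,0)]+1*
p2 X@[(0,0,0)] terminal -1; root [(0,2,0)] d11

O's best at [(0,2,0)]: h1:-2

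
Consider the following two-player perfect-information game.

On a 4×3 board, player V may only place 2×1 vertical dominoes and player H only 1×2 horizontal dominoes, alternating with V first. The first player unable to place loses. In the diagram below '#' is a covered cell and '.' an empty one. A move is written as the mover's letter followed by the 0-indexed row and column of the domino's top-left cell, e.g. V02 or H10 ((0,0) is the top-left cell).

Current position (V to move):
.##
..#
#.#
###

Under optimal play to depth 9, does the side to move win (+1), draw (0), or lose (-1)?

[.##/..#/#.#/###] V move#1: V00:+1/###/#.#/#.#/###*, V11:+1/.##/.##/###/###
[###/#.#/#.#/###] end (terminal -1, H#2); searched .##/..#/#.#/### to 9

value(.##/..#/#.#/###, V) = +1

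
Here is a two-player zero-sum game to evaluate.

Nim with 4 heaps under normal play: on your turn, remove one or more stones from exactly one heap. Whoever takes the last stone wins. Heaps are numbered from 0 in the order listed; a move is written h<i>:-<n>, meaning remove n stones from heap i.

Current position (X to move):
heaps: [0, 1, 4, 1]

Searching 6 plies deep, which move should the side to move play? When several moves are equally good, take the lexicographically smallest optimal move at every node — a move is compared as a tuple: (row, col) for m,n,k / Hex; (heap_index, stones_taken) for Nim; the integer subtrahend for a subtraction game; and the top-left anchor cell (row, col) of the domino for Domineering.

X's best at [(0,1,4,1)]: h2:-4

ply 1, X at (0,1,4,1) | h1:-1=-1→(0,0,4,1); h2:-1=-1→(0,1,3,1); h2:-2=-1→(0,1,2,1); h2:-3=-1→(0,1,1,1); h2:-4=+1→(0,1,0,1)*; h3:-1=-1→(0,1,4,0)
ply 2, O at (0,1,0,1) | h1:-1=-1→(0,0,0,1)*; h3:-1=-1→(0,1,0,0)
ply 3, X at (0,0,0,1) | h3:-1=+1→(0,0,0,0)*
ply 4: (0,0,0,0) is terminal -1 (O); from (0,1,4,1) depth 6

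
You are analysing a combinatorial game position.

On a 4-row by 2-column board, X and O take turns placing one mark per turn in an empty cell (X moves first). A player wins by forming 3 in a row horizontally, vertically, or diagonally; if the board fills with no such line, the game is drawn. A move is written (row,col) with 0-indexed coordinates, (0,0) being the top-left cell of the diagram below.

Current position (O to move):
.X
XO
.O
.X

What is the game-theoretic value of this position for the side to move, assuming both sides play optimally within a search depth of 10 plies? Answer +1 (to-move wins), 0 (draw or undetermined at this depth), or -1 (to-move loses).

value(.X/XO/.O/.X, O) = 0

p1 O@[.X/XO/.O/.X]: (0,0)[OX/XO/.O/.X]+0* (2,0)[.X/XO/OO/.X]+0 (3,0)[.X/XO/.O/OX]+0
p2 X@[OX/XO/.O/.X]: (2,0)[OX/XO/XO/.X]+0* (3,0)[OX/XO/.O/XX]+0
p3 O@[OX/XO/XO/.X]: (3,0)[OX/XO/XO/OX]+0*
p4 X@[OX/XO/XO/OX] terminal +0; root [.X/XO/.O/.X] d10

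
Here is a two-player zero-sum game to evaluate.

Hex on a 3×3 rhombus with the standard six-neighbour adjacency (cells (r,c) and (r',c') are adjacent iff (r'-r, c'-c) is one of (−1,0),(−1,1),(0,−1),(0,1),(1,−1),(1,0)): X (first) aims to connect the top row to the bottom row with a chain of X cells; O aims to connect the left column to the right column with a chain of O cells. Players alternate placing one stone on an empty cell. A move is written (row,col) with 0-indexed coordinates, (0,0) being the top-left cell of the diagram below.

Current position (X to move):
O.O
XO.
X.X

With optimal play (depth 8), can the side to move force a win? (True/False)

X winning at [O.O/XO./X.X]: True

[O.O/XO./X.X] X move#1: (0,1):+1/OXO/XO./X.X*, (1,2):-1/O.O/XOX/X.X, (2,1):-1/O.O/XO./XXX
[OXO/XO./X.X] end (terminal -1, O#2); searched O.O/XO./X.X to 8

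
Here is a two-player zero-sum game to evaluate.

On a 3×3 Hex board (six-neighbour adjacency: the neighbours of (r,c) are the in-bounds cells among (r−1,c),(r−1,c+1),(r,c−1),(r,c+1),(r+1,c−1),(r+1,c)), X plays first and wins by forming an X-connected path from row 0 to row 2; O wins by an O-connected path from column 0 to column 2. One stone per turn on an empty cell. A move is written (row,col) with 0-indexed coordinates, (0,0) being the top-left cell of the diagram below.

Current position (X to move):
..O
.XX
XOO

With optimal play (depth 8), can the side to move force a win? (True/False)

ply 1, X at ..O/.XX/XOO | (0,0)=+1→X.O/.XX/XOO*; (0,1)=+1→.XO/.XX/XOO; (1,0)=+1→..O/XXX/XOO
ply 2, O at X.O/.XX/XOO | (0,1)=-1→XOO/.XX/XOO*; (1,0)=-1→X.O/OXX/XOO
ply 3, X at XOO/.XX/XOO | (1,0)=+1→XOO/XXX/XOO*
ply 4: XOO/XXX/XOO is terminal -1 (O); from ..O/.XX/XOO depth 8

X winning at [..O/.XX/XOO]: True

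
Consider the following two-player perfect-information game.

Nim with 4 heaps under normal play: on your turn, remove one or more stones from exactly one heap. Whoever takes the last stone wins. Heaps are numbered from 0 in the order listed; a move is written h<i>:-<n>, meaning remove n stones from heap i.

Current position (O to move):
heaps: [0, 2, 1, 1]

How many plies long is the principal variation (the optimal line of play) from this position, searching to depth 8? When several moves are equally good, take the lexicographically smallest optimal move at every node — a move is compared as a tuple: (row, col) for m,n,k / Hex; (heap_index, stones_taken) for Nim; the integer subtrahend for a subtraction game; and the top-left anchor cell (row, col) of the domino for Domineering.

[(0,2,1,1)] O move#1: h1:-1:-1/(0,1,1,1), h1:-2:+1/(0,0,1,1)*, h2:-1:-1/(0,2,0,1), h3:-1:-1/(0,2,1,0)
[(0,0,1,1)] X move#2: h2:-1:-1/(0,0,0,1)*, h3:-1:-1/(0,0,1,0)
[(0,0,0,1)] O move#3: h3:-1:+1/(0,0,0,0)*
[(0,0,0,0)] end (terminal -1, X#4); searched (0,2,1,1) to 8

PV length from [(0,2,1,1)]: 3 plies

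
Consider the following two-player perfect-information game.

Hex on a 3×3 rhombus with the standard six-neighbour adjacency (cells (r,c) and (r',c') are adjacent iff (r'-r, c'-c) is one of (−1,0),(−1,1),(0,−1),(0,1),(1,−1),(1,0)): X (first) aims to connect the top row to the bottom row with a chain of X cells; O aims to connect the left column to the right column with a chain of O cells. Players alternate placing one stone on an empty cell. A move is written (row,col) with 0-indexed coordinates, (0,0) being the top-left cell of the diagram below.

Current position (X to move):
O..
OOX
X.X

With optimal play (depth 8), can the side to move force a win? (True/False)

ply 1, X at O../OOX/X.X | (0,1)=-1→OX./OOX/X.X; (0,2)=+1→O.X/OOX/X.X*; (2,1)=-1→O../OOX/XXX
ply 2: O.X/OOX/X.X is terminal -1 (O); from O../OOX/X.X depth 8

X winning at [O../OOX/X.X]: True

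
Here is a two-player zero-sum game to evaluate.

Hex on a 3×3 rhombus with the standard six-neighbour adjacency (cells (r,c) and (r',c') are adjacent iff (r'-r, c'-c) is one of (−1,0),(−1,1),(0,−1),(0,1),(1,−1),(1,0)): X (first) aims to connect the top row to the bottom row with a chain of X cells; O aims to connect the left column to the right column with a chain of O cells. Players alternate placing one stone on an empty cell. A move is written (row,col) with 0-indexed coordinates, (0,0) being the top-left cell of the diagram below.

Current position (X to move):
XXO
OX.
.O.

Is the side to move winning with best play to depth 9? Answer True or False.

X winning at [XXO/OX./.O.]: True

[XXO/OX./.O.] X move#1: (1,2):+1/XXO/OXX/.O.*, (2,0):+1/XXO/OX./XO., (2,2):+1/XXO/OX./.OX
[XXO/OXX/.O.] O move#2: (2,0):-1/XXO/OXX/OO.*, (2,2):-1/XXO/OXX/.OO
[XXO/OXX/OO.] X move#3: (2,2):+1/XXO/OXX/OOX*
[XXO/OXX/OOX] end (terminal -1, O#4); searched XXO/OX./.O. to 9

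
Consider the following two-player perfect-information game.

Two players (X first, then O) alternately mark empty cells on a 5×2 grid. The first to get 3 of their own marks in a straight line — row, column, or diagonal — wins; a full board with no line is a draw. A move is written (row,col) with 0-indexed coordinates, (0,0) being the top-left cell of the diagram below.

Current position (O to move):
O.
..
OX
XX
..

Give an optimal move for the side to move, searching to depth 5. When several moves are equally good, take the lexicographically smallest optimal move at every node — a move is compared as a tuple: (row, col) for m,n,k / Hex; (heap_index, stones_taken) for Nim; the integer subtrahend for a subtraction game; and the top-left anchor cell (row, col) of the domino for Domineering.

O's best at [O./../OX/XX/..]: (1,0)

[O./../OX/XX/..] O move#1: (0,1):-1/OO/../OX/XX/.., (1,0):+1/O./O./OX/XX/..*, (1,1):-1/O./.O/OX/XX/.., (4,0):-1/O./../OX/XX/O., (4,1):-1/O./../OX/XX/.O
[O./O./OX/XX/..] end (terminal -1, X#2); searched O./../OX/XX/.. to 5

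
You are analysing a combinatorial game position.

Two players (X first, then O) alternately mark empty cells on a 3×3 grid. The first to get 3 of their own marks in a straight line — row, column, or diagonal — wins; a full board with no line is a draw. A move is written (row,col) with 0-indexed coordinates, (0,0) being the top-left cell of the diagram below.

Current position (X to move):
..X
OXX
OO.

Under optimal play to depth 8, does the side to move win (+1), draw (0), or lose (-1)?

p1 X@[..X/OXX/OO.]: (0,0)[X.X/OXX/OO.]-1 (0,1)[.XX/OXX/OO.]-1 (2,2)[..X/OXX/OOX]+1*
p2 O@[..X/OXX/OOX] terminal -1; root [..X/OXX/OO.] d8

value(..X/OXX/OO., X) = +1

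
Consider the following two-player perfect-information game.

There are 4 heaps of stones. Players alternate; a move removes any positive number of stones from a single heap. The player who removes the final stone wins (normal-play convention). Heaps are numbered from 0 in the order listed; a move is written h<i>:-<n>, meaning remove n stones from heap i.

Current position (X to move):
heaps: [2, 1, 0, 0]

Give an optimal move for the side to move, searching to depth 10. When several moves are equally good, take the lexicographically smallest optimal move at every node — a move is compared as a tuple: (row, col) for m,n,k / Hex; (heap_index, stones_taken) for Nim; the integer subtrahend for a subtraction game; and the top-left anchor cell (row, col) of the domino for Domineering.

p1 X@[(2,1,0,0)]: h0:-1[(1,1,0,0)]+1* h0:-2[(0,1,0,0)]-1 h1:-1[(2,0,0,0)]-1
p2 O@[(1,1,0,0)]: h0:-1[(0,1,0,0)]-1* h1:-1[(1,0,0,0)]-1
p3 X@[(0,1,0,0)]: h1:-1[(0,0,0,0)]+1*
p4 O@[(0,0,0,0)] terminal -1; root [(2,1,0,0)] d10

X's best at [(2,1,0,0)]: h0:-1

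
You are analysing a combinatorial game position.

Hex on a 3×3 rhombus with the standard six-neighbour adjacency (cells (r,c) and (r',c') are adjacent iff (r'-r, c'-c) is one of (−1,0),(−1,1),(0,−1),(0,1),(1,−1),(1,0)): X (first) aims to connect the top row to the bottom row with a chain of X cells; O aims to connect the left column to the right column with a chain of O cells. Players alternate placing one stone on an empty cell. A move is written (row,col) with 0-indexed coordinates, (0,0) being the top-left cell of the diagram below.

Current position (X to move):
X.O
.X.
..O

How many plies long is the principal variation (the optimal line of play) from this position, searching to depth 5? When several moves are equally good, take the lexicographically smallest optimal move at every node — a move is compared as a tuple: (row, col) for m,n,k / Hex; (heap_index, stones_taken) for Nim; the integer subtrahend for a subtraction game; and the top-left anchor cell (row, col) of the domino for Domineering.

p1 X@[X.O/.X./..O]: (0,1)[XXO/.X./..O]+1* (1,0)[X.O/XX./..O]+1 (1,2)[X.O/.XX/..O]+1 (2,0)[X.O/.X./X.O]+1 (2,1)[X.O/.X./.XO]+1
p2 O@[XXO/.X./..O]: (1,0)[XXO/OX./..O]-1* (1,2)[XXO/.XO/..O]-1 (2,0)[XXO/.X./O.O]-1 (2,1)[XXO/.X./.OO]-1
p3 X@[XXO/OX./..O]: (1,2)[XXO/OXX/..O]+1* (2,0)[XXO/OX./X.O]+1 (2,1)[XXO/OX./.XO]+1
p4 O@[XXO/OXX/..O]: (2,0)[XXO/OXX/O.O]-1* (2,1)[XXO/OXX/.OO]-1
p5 X@[XXO/OXX/O.O]: (2,1)[XXO/OXX/OXO]+1*
p6 O@[XXO/OXX/OXO] terminal -1; root [X.O/.X./..O] d5

PV length from [X.O/.X./..O]: 5 plies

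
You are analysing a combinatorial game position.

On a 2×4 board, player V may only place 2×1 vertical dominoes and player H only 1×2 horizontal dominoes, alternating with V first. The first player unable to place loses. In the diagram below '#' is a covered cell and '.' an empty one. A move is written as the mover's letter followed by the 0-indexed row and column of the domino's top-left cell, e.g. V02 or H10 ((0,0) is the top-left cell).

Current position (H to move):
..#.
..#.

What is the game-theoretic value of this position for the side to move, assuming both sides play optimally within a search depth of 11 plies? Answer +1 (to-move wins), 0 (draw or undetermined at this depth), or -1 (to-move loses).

[..#./..#.] H move#1: H00:+1/###./..#.*, H10:+1/..#./###.
[###./..#.] V move#2: V03:-1/####/..##*
[####/..##] H move#3: H10:+1/####/####*
[####/####] end (terminal -1, V#4); searched ..#./..#. to 11

value(..#./..#., H) = +1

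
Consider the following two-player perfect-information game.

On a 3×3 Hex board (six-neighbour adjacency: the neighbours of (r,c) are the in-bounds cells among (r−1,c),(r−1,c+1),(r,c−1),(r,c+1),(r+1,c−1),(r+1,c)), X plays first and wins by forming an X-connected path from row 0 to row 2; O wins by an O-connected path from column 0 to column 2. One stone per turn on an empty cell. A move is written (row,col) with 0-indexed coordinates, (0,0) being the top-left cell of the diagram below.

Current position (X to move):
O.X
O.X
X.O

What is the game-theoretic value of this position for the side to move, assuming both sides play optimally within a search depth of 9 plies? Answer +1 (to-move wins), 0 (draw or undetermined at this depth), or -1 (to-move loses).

p1 X@[O.X/O.X/X.O]: (0,1)[OXX/O.X/X.O]+1* (1,1)[O.X/OXX/X.O]+1 (2,1)[O.X/O.X/XXO]+1
p2 O@[OXX/O.X/X.O]: (1,1)[OXX/OOX/X.O]-1* (2,1)[OXX/O.X/XOO]-1
p3 X@[OXX/OOX/X.O]: (2,1)[OXX/OOX/XXO]+1*
p4 O@[OXX/OOX/XXO] terminal -1; root [O.X/O.X/X.O] d9

value(O.X/O.X/X.O, X) = +1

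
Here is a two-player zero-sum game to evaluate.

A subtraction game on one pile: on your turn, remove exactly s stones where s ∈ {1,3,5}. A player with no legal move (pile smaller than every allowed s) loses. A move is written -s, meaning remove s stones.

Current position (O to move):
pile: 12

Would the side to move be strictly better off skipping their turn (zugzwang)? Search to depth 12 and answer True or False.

zugzwang(12, O) = True

ply 1, O at 12 | -1=-1→11*; -3=-1→9; -5=-1→7
ply 2, X at 11 | -1=+1→10*; -3=+1→8; -5=+1→6
ply 3, O at 10 | -1=-1→9*; -3=-1→7; -5=-1→5
ply 4, X at 9 | -1=+1→8*; -3=+1→6; -5=+1→4
ply 5, O at 8 | -1=-1→7*; -3=-1→5; -5=-1→3
ply 6, X at 7 | -1=+1→6*; -3=+1→4; -5=+1→2
ply 7, O at 6 | -1=-1→5*; -3=-1→3; -5=-1→1
ply 8, X at 5 | -1=+1→4*; -3=+1→2; -5=+1→0
ply 9, O at 4 | -1=-1→3*; -3=-1→1
ply 10, X at 3 | -1=+1→2*; -3=+1→0
ply 11, O at 2 | -1=-1→1*
ply 12, X at 1 | -1=+1→0*
ply 13: 0 is terminal -1 (O); from 12 depth 12
pass branch (X moves first from the same position):
  | ply 1, X at 12 | -1=-1→11*; -3=-1→9; -5=-1→7
  | ply 2, O at 11 | -1=+1→10*; -3=+1→8; -5=+1→6
  | ply 3, X at 10 | -1=-1→9*; -3=-1→7; -5=-1→5
  | ply 4, O at 9 | -1=+1→8*; -3=+1→6; -5=+1→4
  | ply 5, X at 8 | -1=-1→7*; -3=-1→5; -5=-1→3
  | ply 6, O at 7 | -1=+1→6*; -3=+1→4; -5=+1→2
  | ply 7, X at 6 | -1=-1→5*; -3=-1→3; -5=-1→1
  | ply 8, O at 5 | -1=+1→4*; -3=+1→2; -5=+1→0
  | ply 9, X at 4 | -1=-1→3*; -3=-1→1
  | ply 10, O at 3 | -1=+1→2*; -3=+1→0
  | ply 11, X at 2 | -1=-1→1*
  | ply 12, O at 1 | -1=+1→0*
  | ply 13: 0 is terminal -1 (X); from 12 depth 12
O moving scores -1; O passing scores +1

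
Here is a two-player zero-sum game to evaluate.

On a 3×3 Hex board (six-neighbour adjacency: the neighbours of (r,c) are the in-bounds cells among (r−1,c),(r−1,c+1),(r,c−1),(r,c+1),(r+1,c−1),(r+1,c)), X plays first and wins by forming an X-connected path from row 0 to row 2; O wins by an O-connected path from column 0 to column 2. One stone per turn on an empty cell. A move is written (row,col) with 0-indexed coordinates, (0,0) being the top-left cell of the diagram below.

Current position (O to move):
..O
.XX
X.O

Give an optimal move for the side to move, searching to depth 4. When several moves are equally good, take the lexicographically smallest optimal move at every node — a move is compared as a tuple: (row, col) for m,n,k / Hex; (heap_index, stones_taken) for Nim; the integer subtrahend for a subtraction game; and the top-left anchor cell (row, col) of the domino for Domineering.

O's best at [..O/.XX/X.O]: (0,1)

ply 1, O at ..O/.XX/X.O | (0,0)=-1→O.O/.XX/X.O; (0,1)=+1→.OO/.XX/X.O*; (1,0)=-1→..O/OXX/X.O; (2,1)=-1→..O/.XX/XOO
ply 2, X at .OO/.XX/X.O | (0,0)=-1→XOO/.XX/X.O*; (1,0)=-1→.OO/XXX/X.O; (2,1)=-1→.OO/.XX/XXO
ply 3, O at XOO/.XX/X.O | (1,0)=+1→XOO/OXX/X.O*; (2,1)=-1→XOO/.XX/XOO
ply 4: XOO/OXX/X.O is terminal -1 (X); from ..O/.XX/X.O depth 4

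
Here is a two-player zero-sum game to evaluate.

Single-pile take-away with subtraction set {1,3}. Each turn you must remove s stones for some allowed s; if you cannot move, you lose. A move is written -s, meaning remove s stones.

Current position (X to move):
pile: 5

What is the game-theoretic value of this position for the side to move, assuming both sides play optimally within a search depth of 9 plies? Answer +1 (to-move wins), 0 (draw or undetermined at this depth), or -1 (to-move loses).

ply 1, X at 5 | -1=+1→4*; -3=+1→2
ply 2, O at 4 | -1=-1→3*; -3=-1→1
ply 3, X at 3 | -1=+1→2*; -3=+1→0
ply 4, O at 2 | -1=-1→1*
ply 5, X at 1 | -1=+1→0*
ply 6: 0 is terminal -1 (O); from 5 depth 9

value(5, X) = +1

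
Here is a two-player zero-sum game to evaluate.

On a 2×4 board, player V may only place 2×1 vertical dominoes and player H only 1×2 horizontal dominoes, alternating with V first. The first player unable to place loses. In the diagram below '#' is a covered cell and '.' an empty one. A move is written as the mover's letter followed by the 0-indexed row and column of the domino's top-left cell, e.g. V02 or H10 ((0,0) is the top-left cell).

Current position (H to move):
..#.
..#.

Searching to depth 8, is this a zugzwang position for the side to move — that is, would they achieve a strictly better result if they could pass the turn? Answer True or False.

zugzwang(..#./..#., H) = False

ply 1, H at ..#./..#. | H00=+1→###./..#.*; H10=+1→..#./###.
ply 2, V at ###./..#. | V03=-1→####/..##*
ply 3, H at ####/..## | H10=+1→####/####*
ply 4: ####/#### is terminal -1 (V); from ..#./..#. depth 8
suppose H passes — search the same position with V to move:
pass> ply 1, V at ..#./..#. | V00=+1→#.#./#.#.*; V01=+1→.##./.##.; V03=-1→..##/..##
pass> ply 2: #.#./#.#. is terminal -1 (H); from ..#./..#. depth 8
for H: play +1, pass -1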